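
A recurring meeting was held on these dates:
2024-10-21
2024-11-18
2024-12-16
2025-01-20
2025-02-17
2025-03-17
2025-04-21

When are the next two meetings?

2025-05-19, 2025-06-16

These are Mondays at 28- or 35-day spacing (28, 28, 35, 28, 28, 35).
The pattern: 3rd Monday of the month.
May 2025 — 3rd Monday is 2025-05-19.
June 2025 — 3rd Monday is 2025-06-16.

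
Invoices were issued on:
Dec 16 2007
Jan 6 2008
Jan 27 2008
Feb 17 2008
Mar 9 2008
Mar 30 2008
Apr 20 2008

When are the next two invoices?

Gaps between consecutive events: 21, 21, 21, 21, 21, 21 days — a constant 21-day interval.
Apr 20 2008 + 21 days = May 11 2008.
May 11 2008 + 21 days = Jun 1 2008.

May 11 2008, Jun 1 2008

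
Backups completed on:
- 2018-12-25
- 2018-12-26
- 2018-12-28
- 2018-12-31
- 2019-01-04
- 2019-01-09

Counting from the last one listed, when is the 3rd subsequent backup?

2019-01-30

Gaps: 1, 2, 3, 4, 5 days — each gap is 1 larger than the previous one.
Next gap: 6 days. 2019-01-09 + 6 days = 2019-01-15.
Next gap: 7 days. 2019-01-15 + 7 days = 2019-01-22.
Next gap: 8 days. 2019-01-22 + 8 days = 2019-01-30.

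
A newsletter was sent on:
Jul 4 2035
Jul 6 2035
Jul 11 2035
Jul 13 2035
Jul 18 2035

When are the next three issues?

The gap pattern 2, 5, 2, 5 repeats every 2 events.
These are the Wednesdays and Fridays of each week.
The following Friday is Jul 20 2035.
Next Wednesday: Jul 25 2035.
Next Friday: Jul 27 2035.

Jul 20 2035, Jul 25 2035, Jul 27 2035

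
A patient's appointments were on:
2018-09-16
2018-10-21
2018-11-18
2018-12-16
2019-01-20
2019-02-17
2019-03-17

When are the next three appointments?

2019-04-21, 2019-05-19, 2019-06-16

All dates are Sundays, 35, 28, 28, 35, 28, 28 days apart.
Specifically, the 3rd Sunday of each month.
April 2019 — 3rd Sunday is 2019-04-21.
3rd Sunday of May 2019: 2019-05-19.
3rd Sunday of June 2019: 2019-06-16.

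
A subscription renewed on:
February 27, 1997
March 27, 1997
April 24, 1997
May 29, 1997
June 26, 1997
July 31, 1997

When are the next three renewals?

All Thursdays; the gaps (28, 28, 35, 28, 35) vary with month length.
This is the last Thursday of each month.
Last Thursday of August 1997: August 28, 1997.
September 1997 ends with Thursday September 25, 1997.
October 1997 ends with Thursday October 30, 1997.

August 28, 1997; September 25, 1997; October 30, 1997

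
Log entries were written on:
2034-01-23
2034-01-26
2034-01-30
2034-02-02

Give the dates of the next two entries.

Gaps: 3, 4, 3 days — not constant, but cyclic with period 2.
The events fall on every Monday and Thursday.
The following Monday is 2034-02-06.
The following Thursday is 2034-02-09.

2034-02-06, 2034-02-09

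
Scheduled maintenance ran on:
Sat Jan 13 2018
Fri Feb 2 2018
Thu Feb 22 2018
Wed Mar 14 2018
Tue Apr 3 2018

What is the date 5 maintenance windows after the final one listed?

Thu Jul 12 2018

Gaps between consecutive events: 20, 20, 20, 20 days — a constant 20-day interval.
Tue Apr 3 2018 + 20 days = Mon Apr 23 2018.
Mon Apr 23 2018 + 20 days = Sun May 13 2018.
Sun May 13 2018 + 20 days = Sat Jun 2 2018.
Sat Jun 2 2018 + 20 days = Fri Jun 22 2018.
Fri Jun 22 2018 + 20 days = Thu Jul 12 2018.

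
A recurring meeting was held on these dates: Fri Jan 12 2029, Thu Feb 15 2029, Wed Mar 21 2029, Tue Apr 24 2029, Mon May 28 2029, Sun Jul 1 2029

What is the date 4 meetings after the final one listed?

Wed Nov 14 2029

The spacing is 34, 34, 34, 34, 34 days — always 34 days.
Sun Jul 1 2029 + 34 days = Sat Aug 4 2029.
Sat Aug 4 2029 + 34 days = Fri Sep 7 2029.
Fri Sep 7 2029 + 34 days = Thu Oct 11 2029.
Thu Oct 11 2029 + 34 days = Wed Nov 14 2029.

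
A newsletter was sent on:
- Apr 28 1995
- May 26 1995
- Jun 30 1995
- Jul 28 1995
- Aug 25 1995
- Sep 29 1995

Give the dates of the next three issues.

Oct 27 1995, Nov 24 1995, Dec 29 1995

All Fridays; the gaps (28, 35, 28, 28, 35) vary with month length.
This is the last Friday of each month.
October 1995 ends with Friday Oct 27 1995.
Last Friday of November 1995: Nov 24 1995.
December 1995 ends with Friday Dec 29 1995.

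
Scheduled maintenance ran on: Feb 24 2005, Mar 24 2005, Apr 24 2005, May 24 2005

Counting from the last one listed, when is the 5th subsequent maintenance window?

Gaps: 28, 31, 30 days — not constant. Every event is on the 24th of the month.
Pattern: the 24th of each month.
Next: June 2005 → Jun 24 2005.
July 2005: Jul 24 2005.
Next: August 2005 → Aug 24 2005.
September 2005: Sep 24 2005.
October 2005: Oct 24 2005.

Oct 24 2005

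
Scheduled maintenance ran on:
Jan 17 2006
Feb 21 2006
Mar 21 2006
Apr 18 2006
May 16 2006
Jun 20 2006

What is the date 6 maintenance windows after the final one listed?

Dec 19 2006

All dates are Tuesdays, 35, 28, 28, 28, 35 days apart.
Specifically, the 3rd Tuesday of each month.
3rd Tuesday of July 2006: Jul 18 2006.
August 2006 — 3rd Tuesday is Aug 15 2006.
3rd Tuesday of September 2006: Sep 19 2006.
October 2006 — 3rd Tuesday is Oct 17 2006.
November 2006 — 3rd Tuesday is Nov 21 2006.
December 2006 — 3rd Tuesday is Dec 19 2006.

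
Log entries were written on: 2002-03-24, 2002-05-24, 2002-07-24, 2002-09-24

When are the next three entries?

2002-11-24, 2003-01-24, 2003-03-24

Each date is the 24th; the gaps (61, 61, 62) track the month lengths.
The rule is the 24th of every 2 months.
Next: November 2002 → 2002-11-24.
Next: January 2003 → 2003-01-24.
March 2003: 2003-03-24.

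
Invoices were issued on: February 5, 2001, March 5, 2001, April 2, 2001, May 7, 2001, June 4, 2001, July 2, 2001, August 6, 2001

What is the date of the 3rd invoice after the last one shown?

All dates are Mondays, 28, 28, 35, 28, 28, 35 days apart.
Specifically, the 1st Monday of each month.
1st Monday of September 2001: September 3, 2001.
October 2001 — 1st Monday is October 1, 2001.
November 2001 — 1st Monday is November 5, 2001.

November 5, 2001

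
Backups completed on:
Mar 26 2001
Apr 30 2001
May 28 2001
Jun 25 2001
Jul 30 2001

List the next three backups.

These are Mondays with 35, 28, 28, 35-day gaps.
Each is the final Monday of its month — Apr 30 2001 is past the 28th, so '4th Monday' doesn't fit.
Last Monday of August 2001: Aug 27 2001.
Last Monday of September 2001: Sep 24 2001.
Last Monday of October 2001: Oct 29 2001.

Aug 27 2001, Sep 24 2001, Oct 29 2001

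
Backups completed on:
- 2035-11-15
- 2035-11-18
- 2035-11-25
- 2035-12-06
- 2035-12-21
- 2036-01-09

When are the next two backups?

Gaps: 3, 7, 11, 15, 19 days — each gap is 4 larger than the previous one.
Next gap: 23 days. 2036-01-09 + 23 days = 2036-02-01.
Next gap: 27 days. 2036-02-01 + 27 days = 2036-02-28.

2036-02-01, 2036-02-28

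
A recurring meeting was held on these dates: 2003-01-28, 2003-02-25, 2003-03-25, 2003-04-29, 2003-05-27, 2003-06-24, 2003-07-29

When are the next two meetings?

These are Tuesdays with 28, 28, 35, 28, 28, 35-day gaps.
Each is the final Tuesday of its month — 2003-04-29 is past the 28th, so '4th Tuesday' doesn't fit.
August 2003 ends with Tuesday 2003-08-26.
Last Tuesday of September 2003: 2003-09-30.

2003-08-26, 2003-09-30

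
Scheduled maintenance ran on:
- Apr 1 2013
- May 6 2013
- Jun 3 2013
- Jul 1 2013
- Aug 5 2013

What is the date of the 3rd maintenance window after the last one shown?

Nov 4 2013

Gaps: 35, 28, 28, 35 days — a mix of 28 and 35. Every date is a Monday.
Each is the 1st Monday of its month.
September 2013 — 1st Monday is Sep 2 2013.
October 2013 — 1st Monday is Oct 7 2013.
1st Monday of November 2013: Nov 4 2013.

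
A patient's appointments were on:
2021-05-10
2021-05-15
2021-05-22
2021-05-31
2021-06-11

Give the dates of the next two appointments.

2021-06-24, 2021-07-09

Intervals are 5, 7, 9, 11 days — an arithmetic progression with common difference 2.
Next gap: 13 days. 2021-06-11 + 13 days = 2021-06-24.
Next gap: 15 days. 2021-06-24 + 15 days = 2021-07-09.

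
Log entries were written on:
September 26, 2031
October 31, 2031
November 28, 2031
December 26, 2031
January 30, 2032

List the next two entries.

February 27, 2032; March 26, 2032

All Fridays; the gaps (35, 28, 28, 35) vary with month length.
This is the last Friday of each month.
Last Friday of February 2032: February 27, 2032.
Last Friday of March 2032: March 26, 2032.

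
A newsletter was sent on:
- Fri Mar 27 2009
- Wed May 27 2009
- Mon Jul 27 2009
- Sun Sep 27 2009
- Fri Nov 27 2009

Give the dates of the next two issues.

Wed Jan 27 2010, Sat Mar 27 2010

Gaps: 61, 61, 62, 61 days — not constant. Every event is on the 27th of the month.
Pattern: the 27th of every 2 months.
Next: January 2010 → Wed Jan 27 2010.
Next: March 2010 → Sat Mar 27 2010.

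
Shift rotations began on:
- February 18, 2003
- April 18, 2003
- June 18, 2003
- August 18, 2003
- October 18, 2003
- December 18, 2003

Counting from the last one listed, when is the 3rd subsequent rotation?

June 18, 2004

Each date is the 18th; the gaps (59, 61, 61, 61, 61) track the month lengths.
The rule is the 18th of every 2 months.
Next: February 2004 → February 18, 2004.
April 2004: April 18, 2004.
June 2004: June 18, 2004.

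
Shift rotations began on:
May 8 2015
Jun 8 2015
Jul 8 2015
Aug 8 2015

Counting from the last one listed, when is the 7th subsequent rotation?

Mar 8 2016

The day-of-month is always 8 (31, 30, 31 days between events).
So this recurs on the 8th of each month.
Next: September 2015 → Sep 8 2015.
October 2015: Oct 8 2015.
November 2015: Nov 8 2015.
Next: December 2015 → Dec 8 2015.
Next: January 2016 → Jan 8 2016.
February 2016: Feb 8 2016.
Next: March 2016 → Mar 8 2016.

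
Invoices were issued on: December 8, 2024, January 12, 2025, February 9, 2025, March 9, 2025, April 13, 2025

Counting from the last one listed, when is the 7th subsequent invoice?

All dates are Sundays, 35, 28, 28, 35 days apart.
Specifically, the 2nd Sunday of each month.
May 2025 — 2nd Sunday is May 11, 2025.
June 2025 — 2nd Sunday is June 8, 2025.
2nd Sunday of July 2025: July 13, 2025.
2nd Sunday of August 2025: August 10, 2025.
2nd Sunday of September 2025: September 14, 2025.
October 2025 — 2nd Sunday is October 12, 2025.
November 2025 — 2nd Sunday is November 9, 2025.

November 9, 2025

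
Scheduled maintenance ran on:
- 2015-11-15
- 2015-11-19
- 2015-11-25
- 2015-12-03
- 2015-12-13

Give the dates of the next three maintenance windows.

2015-12-25, 2016-01-08, 2016-01-24

Gaps: 4, 6, 8, 10 days — each gap is 2 larger than the previous one.
Next gap: 12 days. 2015-12-13 + 12 days = 2015-12-25.
Next gap: 14 days. 2015-12-25 + 14 days = 2016-01-08.
Next gap: 16 days. 2016-01-08 + 16 days = 2016-01-24.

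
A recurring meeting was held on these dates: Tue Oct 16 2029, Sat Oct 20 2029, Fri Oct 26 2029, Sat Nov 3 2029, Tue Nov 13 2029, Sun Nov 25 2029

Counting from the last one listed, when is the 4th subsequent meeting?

Fri Feb 1 2030

The spacing grows by 2 each time: 4, 6, 8, 10, 12 days.
Next gap: 14 days. Sun Nov 25 2029 + 14 days = Sun Dec 9 2029.
Next gap: 16 days. Sun Dec 9 2029 + 16 days = Tue Dec 25 2029.
Next gap: 18 days. Tue Dec 25 2029 + 18 days = Sat Jan 12 2030.
Next gap: 20 days. Sat Jan 12 2030 + 20 days = Fri Feb 1 2030.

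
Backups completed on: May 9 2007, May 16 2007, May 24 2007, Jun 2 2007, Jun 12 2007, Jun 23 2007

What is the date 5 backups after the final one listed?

Sep 1 2007

Gaps: 7, 8, 9, 10, 11 days — each gap is 1 larger than the previous one.
Next gap: 12 days. Jun 23 2007 + 12 days = Jul 5 2007.
Next gap: 13 days. Jul 5 2007 + 13 days = Jul 18 2007.
Next gap: 14 days. Jul 18 2007 + 14 days = Aug 1 2007.
Next gap: 15 days. Aug 1 2007 + 15 days = Aug 16 2007.
Next gap: 16 days. Aug 16 2007 + 16 days = Sep 1 2007.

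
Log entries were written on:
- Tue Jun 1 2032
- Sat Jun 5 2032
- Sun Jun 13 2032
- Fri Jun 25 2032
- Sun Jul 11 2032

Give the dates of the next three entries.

Sat Jul 31 2032, Tue Aug 24 2032, Tue Sep 21 2032

The spacing grows by 4 each time: 4, 8, 12, 16 days.
Next gap: 20 days. Sun Jul 11 2032 + 20 days = Sat Jul 31 2032.
Next gap: 24 days. Sat Jul 31 2032 + 24 days = Tue Aug 24 2032.
Next gap: 28 days. Tue Aug 24 2032 + 28 days = Tue Sep 21 2032.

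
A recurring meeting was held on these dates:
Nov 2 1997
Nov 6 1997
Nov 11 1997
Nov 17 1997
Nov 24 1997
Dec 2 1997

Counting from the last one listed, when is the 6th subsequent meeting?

The spacing grows by 1 each time: 4, 5, 6, 7, 8 days.
Next gap: 9 days. Dec 2 1997 + 9 days = Dec 11 1997.
Next gap: 10 days. Dec 11 1997 + 10 days = Dec 21 1997.
Next gap: 11 days. Dec 21 1997 + 11 days = Jan 1 1998.
Next gap: 12 days. Jan 1 1998 + 12 days = Jan 13 1998.
Next gap: 13 days. Jan 13 1998 + 13 days = Jan 26 1998.
Next gap: 14 days. Jan 26 1998 + 14 days = Feb 9 1998.

Feb 9 1998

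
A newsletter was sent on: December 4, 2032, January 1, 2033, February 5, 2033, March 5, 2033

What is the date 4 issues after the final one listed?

July 2, 2033

All dates are Saturdays, 28, 35, 28 days apart.
Specifically, the 1st Saturday of each month.
April 2033 — 1st Saturday is April 2, 2033.
1st Saturday of May 2033: May 7, 2033.
June 2033 — 1st Saturday is June 4, 2033.
July 2033 — 1st Saturday is July 2, 2033.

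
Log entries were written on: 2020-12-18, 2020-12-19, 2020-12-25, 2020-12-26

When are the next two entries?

2021-01-01, 2021-01-02

Every event lands on a Friday or Saturday (gaps cycle 1, 6, 1).
So the schedule is: every Friday and Saturday.
The following Friday is 2021-01-01.
Next Saturday: 2021-01-02.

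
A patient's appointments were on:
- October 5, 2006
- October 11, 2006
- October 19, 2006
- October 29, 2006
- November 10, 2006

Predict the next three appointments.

November 24, 2006; December 10, 2006; December 28, 2006

The spacing grows by 2 each time: 6, 8, 10, 12 days.
Next gap: 14 days. November 10, 2006 + 14 days = November 24, 2006.
Next gap: 16 days. November 24, 2006 + 16 days = December 10, 2006.
Next gap: 18 days. December 10, 2006 + 18 days = December 28, 2006.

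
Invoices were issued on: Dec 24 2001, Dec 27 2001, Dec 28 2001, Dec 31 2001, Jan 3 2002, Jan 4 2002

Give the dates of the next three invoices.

Every event lands on a Monday or Thursday or Friday (gaps cycle 3, 1, 3, 3, 1).
So the schedule is: every Monday, Thursday and Friday.
Next Monday: Jan 7 2002.
Next Thursday: Jan 10 2002.
The following Friday is Jan 11 2002.

Jan 7 2002, Jan 10 2002, Jan 11 2002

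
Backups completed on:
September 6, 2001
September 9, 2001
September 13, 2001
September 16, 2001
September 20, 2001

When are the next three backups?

The gap pattern 3, 4, 3, 4 repeats every 2 events.
These are the Thursdays and Sundays of each week.
Next Sunday: September 23, 2001.
Next Thursday: September 27, 2001.
The following Sunday is September 30, 2001.

September 23, 2001; September 27, 2001; September 30, 2001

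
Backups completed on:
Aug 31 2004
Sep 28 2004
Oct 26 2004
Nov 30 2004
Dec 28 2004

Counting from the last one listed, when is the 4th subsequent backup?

Apr 26 2005

All Tuesdays; the gaps (28, 28, 35, 28) vary with month length.
This is the last Tuesday of each month.
Last Tuesday of January 2005: Jan 25 2005.
Last Tuesday of February 2005: Feb 22 2005.
March 2005 ends with Tuesday Mar 29 2005.
April 2005 ends with Tuesday Apr 26 2005.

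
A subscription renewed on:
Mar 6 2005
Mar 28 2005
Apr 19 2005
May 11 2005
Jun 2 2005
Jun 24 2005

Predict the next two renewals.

Jul 16 2005, Aug 7 2005

Gaps between consecutive events: 22, 22, 22, 22, 22 days — a constant 22-day interval.
Jun 24 2005 + 22 days = Jul 16 2005.
Jul 16 2005 + 22 days = Aug 7 2005.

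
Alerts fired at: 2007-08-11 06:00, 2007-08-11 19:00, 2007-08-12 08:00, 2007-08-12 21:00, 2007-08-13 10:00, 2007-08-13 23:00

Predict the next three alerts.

2007-08-14 12:00, 2007-08-15 01:00, 2007-08-15 14:00

Spacing: 13, 13, 13, 13, 13 h — constant 13 h.
2007-08-13 23:00 + 13 h = 2007-08-14 12:00.
2007-08-14 12:00 + 13 h = 2007-08-15 01:00.
2007-08-15 01:00 + 13 h = 2007-08-15 14:00.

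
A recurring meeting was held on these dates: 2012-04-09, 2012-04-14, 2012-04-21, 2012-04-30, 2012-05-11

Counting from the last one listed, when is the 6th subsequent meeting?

Gaps: 5, 7, 9, 11 days — each gap is 2 larger than the previous one.
Next gap: 13 days. 2012-05-11 + 13 days = 2012-05-24.
Next gap: 15 days. 2012-05-24 + 15 days = 2012-06-08.
Next gap: 17 days. 2012-06-08 + 17 days = 2012-06-25.
Next gap: 19 days. 2012-06-25 + 19 days = 2012-07-14.
Next gap: 21 days. 2012-07-14 + 21 days = 2012-08-04.
Next gap: 23 days. 2012-08-04 + 23 days = 2012-08-27.

2012-08-27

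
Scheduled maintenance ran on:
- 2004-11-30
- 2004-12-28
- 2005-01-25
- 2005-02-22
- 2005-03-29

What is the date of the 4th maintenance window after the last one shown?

All Tuesdays; the gaps (28, 28, 28, 35) vary with month length.
This is the last Tuesday of each month.
April 2005 ends with Tuesday 2005-04-26.
May 2005 ends with Tuesday 2005-05-31.
Last Tuesday of June 2005: 2005-06-28.
Last Tuesday of July 2005: 2005-07-26.

2005-07-26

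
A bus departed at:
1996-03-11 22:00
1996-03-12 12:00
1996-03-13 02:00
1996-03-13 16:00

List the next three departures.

1996-03-14 06:00, 1996-03-14 20:00, 1996-03-15 10:00

The interval is a steady 14 hours (14, 14, 14).
1996-03-13 16:00 + 14 h = 1996-03-14 06:00.
1996-03-14 06:00 + 14 h = 1996-03-14 20:00.
1996-03-14 20:00 + 14 h = 1996-03-15 10:00.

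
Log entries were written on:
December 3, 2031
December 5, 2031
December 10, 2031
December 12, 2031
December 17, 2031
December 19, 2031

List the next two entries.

December 24, 2031; December 26, 2031

Gaps: 2, 5, 2, 5, 2 days — not constant, but cyclic with period 2.
The events fall on every Wednesday and Friday.
Next Wednesday: December 24, 2031.
Next Friday: December 26, 2031.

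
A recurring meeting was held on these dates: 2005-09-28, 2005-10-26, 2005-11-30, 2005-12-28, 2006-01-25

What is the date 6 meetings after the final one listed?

2006-07-26

Every date is a Wednesday; gaps 28, 35, 28, 28 days.
Each is the last Wednesday of its month (at least one falls on the 29th or later, ruling out '4th Wednesday').
February 2006 ends with Wednesday 2006-02-22.
March 2006 ends with Wednesday 2006-03-29.
Last Wednesday of April 2006: 2006-04-26.
May 2006 ends with Wednesday 2006-05-31.
June 2006 ends with Wednesday 2006-06-28.
July 2006 ends with Wednesday 2006-07-26.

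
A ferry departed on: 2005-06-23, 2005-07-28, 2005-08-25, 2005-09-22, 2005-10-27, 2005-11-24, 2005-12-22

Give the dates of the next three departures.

2006-01-26, 2006-02-23, 2006-03-23

These are Thursdays at 28- or 35-day spacing (35, 28, 28, 35, 28, 28).
The pattern: 4th Thursday of the month.
4th Thursday of January 2006: 2006-01-26.
February 2006 — 4th Thursday is 2006-02-23.
4th Thursday of March 2006: 2006-03-23.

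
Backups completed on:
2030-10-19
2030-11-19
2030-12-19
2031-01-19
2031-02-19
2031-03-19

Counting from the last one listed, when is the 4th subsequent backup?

Gaps: 31, 30, 31, 31, 28 days — not constant. Every event is on the 19th of the month.
Pattern: the 19th of each month.
Next: April 2031 → 2031-04-19.
May 2031: 2031-05-19.
Next: June 2031 → 2031-06-19.
Next: July 2031 → 2031-07-19.

2031-07-19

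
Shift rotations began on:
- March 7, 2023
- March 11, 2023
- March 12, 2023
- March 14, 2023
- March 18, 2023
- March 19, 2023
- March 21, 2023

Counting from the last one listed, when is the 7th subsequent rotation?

The gap pattern 4, 1, 2, 4, 1, 2 repeats every 3 events.
These are the Tuesdays, Saturdays and Sundays of each week.
The following Saturday is March 25, 2023.
The following Sunday is March 26, 2023.
The following Tuesday is March 28, 2023.
Next Saturday: April 1, 2023.
The following Sunday is April 2, 2023.
Next Tuesday: April 4, 2023.
Next Saturday: April 8, 2023.

April 8, 2023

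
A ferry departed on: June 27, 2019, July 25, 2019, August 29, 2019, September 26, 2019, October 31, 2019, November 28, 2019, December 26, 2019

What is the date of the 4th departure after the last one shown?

April 30, 2020

These are Thursdays with 28, 35, 28, 35, 28, 28-day gaps.
Each is the final Thursday of its month — August 29, 2019 is past the 28th, so '4th Thursday' doesn't fit.
Last Thursday of January 2020: January 30, 2020.
Last Thursday of February 2020: February 27, 2020.
March 2020 ends with Thursday March 26, 2020.
April 2020 ends with Thursday April 30, 2020.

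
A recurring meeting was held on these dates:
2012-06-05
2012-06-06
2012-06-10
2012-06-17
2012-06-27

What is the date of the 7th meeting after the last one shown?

2012-11-28

Gaps: 1, 4, 7, 10 days — each gap is 3 larger than the previous one.
Next gap: 13 days. 2012-06-27 + 13 days = 2012-07-10.
Next gap: 16 days. 2012-07-10 + 16 days = 2012-07-26.
Next gap: 19 days. 2012-07-26 + 19 days = 2012-08-14.
Next gap: 22 days. 2012-08-14 + 22 days = 2012-09-05.
Next gap: 25 days. 2012-09-05 + 25 days = 2012-09-30.
Next gap: 28 days. 2012-09-30 + 28 days = 2012-10-28.
Next gap: 31 days. 2012-10-28 + 31 days = 2012-11-28.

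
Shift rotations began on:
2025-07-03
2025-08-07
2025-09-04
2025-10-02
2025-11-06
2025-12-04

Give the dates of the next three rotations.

2026-01-01, 2026-02-05, 2026-03-05

All dates are Thursdays, 35, 28, 28, 35, 28 days apart.
Specifically, the 1st Thursday of each month.
1st Thursday of January 2026: 2026-01-01.
February 2026 — 1st Thursday is 2026-02-05.
March 2026 — 1st Thursday is 2026-03-05.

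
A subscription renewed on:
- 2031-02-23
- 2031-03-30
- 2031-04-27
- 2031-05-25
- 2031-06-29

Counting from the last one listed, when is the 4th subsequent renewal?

All Sundays; the gaps (35, 28, 28, 35) vary with month length.
This is the last Sunday of each month.
Last Sunday of July 2031: 2031-07-27.
August 2031 ends with Sunday 2031-08-31.
September 2031 ends with Sunday 2031-09-28.
October 2031 ends with Sunday 2031-10-26.

2031-10-26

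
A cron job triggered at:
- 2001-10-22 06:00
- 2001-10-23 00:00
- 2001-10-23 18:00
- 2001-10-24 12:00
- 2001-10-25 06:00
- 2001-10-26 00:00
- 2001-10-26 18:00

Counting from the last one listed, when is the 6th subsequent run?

2001-10-31 06:00

Gaps: 18, 18, 18, 18, 18, 18 hours — each event is 18 hours after the previous one.
2001-10-26 18:00 + 18 h = 2001-10-27 12:00.
2001-10-27 12:00 + 18 h = 2001-10-28 06:00.
2001-10-28 06:00 + 18 h = 2001-10-29 00:00.
2001-10-29 00:00 + 18 h = 2001-10-29 18:00.
2001-10-29 18:00 + 18 h = 2001-10-30 12:00.
2001-10-30 12:00 + 18 h = 2001-10-31 06:00.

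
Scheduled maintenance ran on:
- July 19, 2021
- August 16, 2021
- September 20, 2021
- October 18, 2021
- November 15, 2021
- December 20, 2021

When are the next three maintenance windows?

January 17, 2022; February 21, 2022; March 21, 2022

All dates are Mondays, 28, 35, 28, 28, 35 days apart.
Specifically, the 3rd Monday of each month.
January 2022 — 3rd Monday is January 17, 2022.
3rd Monday of February 2022: February 21, 2022.
3rd Monday of March 2022: March 21, 2022.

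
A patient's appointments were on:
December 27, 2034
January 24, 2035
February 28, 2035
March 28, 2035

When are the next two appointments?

These are Wednesdays at 28- or 35-day spacing (28, 35, 28).
The pattern: 4th Wednesday of the month.
4th Wednesday of April 2035: April 25, 2035.
4th Wednesday of May 2035: May 23, 2035.

April 25, 2035; May 23, 2035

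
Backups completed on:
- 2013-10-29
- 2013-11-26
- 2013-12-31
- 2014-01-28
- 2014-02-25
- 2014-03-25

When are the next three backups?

2014-04-29, 2014-05-27, 2014-06-24

Every date is a Tuesday; gaps 28, 35, 28, 28, 28 days.
Each is the last Tuesday of its month (at least one falls on the 29th or later, ruling out '4th Tuesday').
Last Tuesday of April 2014: 2014-04-29.
Last Tuesday of May 2014: 2014-05-27.
June 2014 ends with Tuesday 2014-06-24.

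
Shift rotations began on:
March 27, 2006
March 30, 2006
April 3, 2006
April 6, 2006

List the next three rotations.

Gaps: 3, 4, 3 days — not constant, but cyclic with period 2.
The events fall on every Monday and Thursday.
Next Monday: April 10, 2006.
Next Thursday: April 13, 2006.
Next Monday: April 17, 2006.

April 10, 2006; April 13, 2006; April 17, 2006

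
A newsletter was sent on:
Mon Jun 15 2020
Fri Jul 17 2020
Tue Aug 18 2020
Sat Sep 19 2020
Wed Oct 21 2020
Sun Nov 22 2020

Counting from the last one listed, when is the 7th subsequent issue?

Sun Jul 4 2021

Gaps between consecutive events: 32, 32, 32, 32, 32 days — a constant 32-day interval.
Sun Nov 22 2020 + 32 days = Thu Dec 24 2020.
Thu Dec 24 2020 + 32 days = Mon Jan 25 2021.
Mon Jan 25 2021 + 32 days = Fri Feb 26 2021.
Fri Feb 26 2021 + 32 days = Tue Mar 30 2021.
Tue Mar 30 2021 + 32 days = Sat May 1 2021.
Sat May 1 2021 + 32 days = Wed Jun 2 2021.
Wed Jun 2 2021 + 32 days = Sun Jul 4 2021.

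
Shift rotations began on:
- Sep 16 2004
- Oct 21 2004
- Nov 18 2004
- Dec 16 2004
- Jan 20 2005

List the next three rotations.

Feb 17 2005, Mar 17 2005, Apr 21 2005

Gaps: 35, 28, 28, 35 days — a mix of 28 and 35. Every date is a Thursday.
Each is the 3rd Thursday of its month.
February 2005 — 3rd Thursday is Feb 17 2005.
3rd Thursday of March 2005: Mar 17 2005.
April 2005 — 3rd Thursday is Apr 21 2005.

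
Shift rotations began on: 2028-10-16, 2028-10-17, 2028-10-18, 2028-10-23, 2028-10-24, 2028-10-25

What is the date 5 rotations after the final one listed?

2028-11-07

The gap pattern 1, 1, 5, 1, 1 repeats every 3 events.
These are the Mondays, Tuesdays and Wednesdays of each week.
Next Monday: 2028-10-30.
Next Tuesday: 2028-10-31.
Next Wednesday: 2028-11-01.
Next Monday: 2028-11-06.
Next Tuesday: 2028-11-07.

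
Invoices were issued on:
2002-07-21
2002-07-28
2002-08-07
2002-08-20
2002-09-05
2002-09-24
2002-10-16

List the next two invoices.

2002-11-10, 2002-12-08

The spacing grows by 3 each time: 7, 10, 13, 16, 19, 22 days.
Next gap: 25 days. 2002-10-16 + 25 days = 2002-11-10.
Next gap: 28 days. 2002-11-10 + 28 days = 2002-12-08.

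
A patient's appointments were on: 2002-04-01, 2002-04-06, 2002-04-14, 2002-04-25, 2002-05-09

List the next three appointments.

The spacing grows by 3 each time: 5, 8, 11, 14 days.
Next gap: 17 days. 2002-05-09 + 17 days = 2002-05-26.
Next gap: 20 days. 2002-05-26 + 20 days = 2002-06-15.
Next gap: 23 days. 2002-06-15 + 23 days = 2002-07-08.

2002-05-26, 2002-06-15, 2002-07-08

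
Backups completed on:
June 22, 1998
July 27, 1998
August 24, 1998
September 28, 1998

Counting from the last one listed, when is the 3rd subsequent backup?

December 28, 1998

Gaps: 35, 28, 35 days — a mix of 28 and 35. Every date is a Monday.
Each is the 4th Monday of its month.
October 1998 — 4th Monday is October 26, 1998.
4th Monday of November 1998: November 23, 1998.
December 1998 — 4th Monday is December 28, 1998.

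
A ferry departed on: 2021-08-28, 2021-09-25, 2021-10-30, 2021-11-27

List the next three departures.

2021-12-25, 2022-01-29, 2022-02-26

Every date is a Saturday; gaps 28, 35, 28 days.
Each is the last Saturday of its month (at least one falls on the 29th or later, ruling out '4th Saturday').
Last Saturday of December 2021: 2021-12-25.
Last Saturday of January 2022: 2022-01-29.
February 2022 ends with Saturday 2022-02-26.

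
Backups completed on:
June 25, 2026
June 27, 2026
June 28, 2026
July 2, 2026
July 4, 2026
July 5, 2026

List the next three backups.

Every event lands on a Thursday or Saturday or Sunday (gaps cycle 2, 1, 4, 2, 1).
So the schedule is: every Thursday, Saturday and Sunday.
The following Thursday is July 9, 2026.
The following Saturday is July 11, 2026.
The following Sunday is July 12, 2026.

July 9, 2026; July 11, 2026; July 12, 2026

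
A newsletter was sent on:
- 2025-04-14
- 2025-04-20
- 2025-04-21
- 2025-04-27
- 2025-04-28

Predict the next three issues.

Every event lands on a Monday or Sunday (gaps cycle 6, 1, 6, 1).
So the schedule is: every Monday and Sunday.
The following Sunday is 2025-05-04.
Next Monday: 2025-05-05.
Next Sunday: 2025-05-11.

2025-05-04, 2025-05-05, 2025-05-11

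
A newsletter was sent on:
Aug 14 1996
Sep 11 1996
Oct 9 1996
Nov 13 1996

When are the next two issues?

Dec 11 1996, Jan 8 1997

All dates are Wednesdays, 28, 28, 35 days apart.
Specifically, the 2nd Wednesday of each month.
2nd Wednesday of December 1996: Dec 11 1996.
2nd Wednesday of January 1997: Jan 8 1997.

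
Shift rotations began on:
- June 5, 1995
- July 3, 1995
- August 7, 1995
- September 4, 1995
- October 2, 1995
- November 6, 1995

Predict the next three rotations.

December 4, 1995; January 1, 1996; February 5, 1996

All dates are Mondays, 28, 35, 28, 28, 35 days apart.
Specifically, the 1st Monday of each month.
December 1995 — 1st Monday is December 4, 1995.
1st Monday of January 1996: January 1, 1996.
1st Monday of February 1996: February 5, 1996.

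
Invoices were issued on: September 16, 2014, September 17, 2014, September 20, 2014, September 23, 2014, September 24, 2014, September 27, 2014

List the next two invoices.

September 30, 2014; October 1, 2014

The gap pattern 1, 3, 3, 1, 3 repeats every 3 events.
These are the Tuesdays, Wednesdays and Saturdays of each week.
Next Tuesday: September 30, 2014.
The following Wednesday is October 1, 2014.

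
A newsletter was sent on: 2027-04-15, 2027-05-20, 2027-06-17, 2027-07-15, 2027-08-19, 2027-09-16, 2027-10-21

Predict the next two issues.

2027-11-18, 2027-12-16

These are Thursdays at 28- or 35-day spacing (35, 28, 28, 35, 28, 35).
The pattern: 3rd Thursday of the month.
3rd Thursday of November 2027: 2027-11-18.
3rd Thursday of December 2027: 2027-12-16.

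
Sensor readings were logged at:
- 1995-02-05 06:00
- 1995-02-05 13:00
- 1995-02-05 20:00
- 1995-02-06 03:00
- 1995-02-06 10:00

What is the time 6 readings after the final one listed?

1995-02-08 04:00

The interval is a steady 7 hours (7, 7, 7, 7).
1995-02-06 10:00 + 7 h = 1995-02-06 17:00.
1995-02-06 17:00 + 7 h = 1995-02-07 00:00.
1995-02-07 00:00 + 7 h = 1995-02-07 07:00.
1995-02-07 07:00 + 7 h = 1995-02-07 14:00.
1995-02-07 14:00 + 7 h = 1995-02-07 21:00.
1995-02-07 21:00 + 7 h = 1995-02-08 04:00.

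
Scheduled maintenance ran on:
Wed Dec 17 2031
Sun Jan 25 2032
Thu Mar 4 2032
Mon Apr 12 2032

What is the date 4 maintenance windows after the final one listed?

Gaps between consecutive events: 39, 39, 39 days — a constant 39-day interval.
Mon Apr 12 2032 + 39 days = Fri May 21 2032.
Fri May 21 2032 + 39 days = Tue Jun 29 2032.
Tue Jun 29 2032 + 39 days = Sat Aug 7 2032.
Sat Aug 7 2032 + 39 days = Wed Sep 15 2032.

Wed Sep 15 2032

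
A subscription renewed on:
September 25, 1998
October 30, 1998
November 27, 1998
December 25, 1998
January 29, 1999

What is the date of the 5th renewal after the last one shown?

June 25, 1999

These are Fridays with 35, 28, 28, 35-day gaps.
Each is the final Friday of its month — October 30, 1998 is past the 28th, so '4th Friday' doesn't fit.
Last Friday of February 1999: February 26, 1999.
March 1999 ends with Friday March 26, 1999.
April 1999 ends with Friday April 30, 1999.
May 1999 ends with Friday May 28, 1999.
June 1999 ends with Friday June 25, 1999.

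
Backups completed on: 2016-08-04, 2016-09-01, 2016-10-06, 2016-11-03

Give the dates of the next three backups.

2016-12-01, 2017-01-05, 2017-02-02

All dates are Thursdays, 28, 35, 28 days apart.
Specifically, the 1st Thursday of each month.
December 2016 — 1st Thursday is 2016-12-01.
1st Thursday of January 2017: 2017-01-05.
February 2017 — 1st Thursday is 2017-02-02.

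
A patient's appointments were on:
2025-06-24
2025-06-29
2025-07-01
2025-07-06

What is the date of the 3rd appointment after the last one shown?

The gap pattern 5, 2, 5 repeats every 2 events.
These are the Tuesdays and Sundays of each week.
The following Tuesday is 2025-07-08.
Next Sunday: 2025-07-13.
The following Tuesday is 2025-07-15.

2025-07-15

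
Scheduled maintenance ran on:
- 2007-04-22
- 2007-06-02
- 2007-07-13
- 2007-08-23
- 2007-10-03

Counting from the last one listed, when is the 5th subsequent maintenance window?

2008-04-25

Every event comes 41 days after the last (41, 41, 41, 41).
2007-10-03 + 41 days = 2007-11-13.
2007-11-13 + 41 days = 2007-12-24.
2007-12-24 + 41 days = 2008-02-03.
2008-02-03 + 41 days = 2008-03-15.
2008-03-15 + 41 days = 2008-04-25.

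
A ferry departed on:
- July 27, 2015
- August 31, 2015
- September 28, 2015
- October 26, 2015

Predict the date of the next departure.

All Mondays; the gaps (35, 28, 28) vary with month length.
This is the last Monday of each month.
November 2015 ends with Monday November 30, 2015.

November 30, 2015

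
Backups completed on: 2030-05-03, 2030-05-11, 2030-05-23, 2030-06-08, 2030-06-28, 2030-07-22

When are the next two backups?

Intervals are 8, 12, 16, 20, 24 days — an arithmetic progression with common difference 4.
Next gap: 28 days. 2030-07-22 + 28 days = 2030-08-19.
Next gap: 32 days. 2030-08-19 + 32 days = 2030-09-20.

2030-08-19, 2030-09-20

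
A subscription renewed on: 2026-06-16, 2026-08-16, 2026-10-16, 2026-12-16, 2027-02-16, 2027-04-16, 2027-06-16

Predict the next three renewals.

The day-of-month is always 16 (61, 61, 61, 62, 59, 61 days between events).
So this recurs on the 16th of every 2 months.
Next: August 2027 → 2027-08-16.
October 2027: 2027-10-16.
Next: December 2027 → 2027-12-16.

2027-08-16, 2027-10-16, 2027-12-16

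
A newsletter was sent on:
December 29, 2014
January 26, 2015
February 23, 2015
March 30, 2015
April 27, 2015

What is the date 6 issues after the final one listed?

Every date is a Monday; gaps 28, 28, 35, 28 days.
Each is the last Monday of its month (at least one falls on the 29th or later, ruling out '4th Monday').
Last Monday of May 2015: May 25, 2015.
Last Monday of June 2015: June 29, 2015.
July 2015 ends with Monday July 27, 2015.
Last Monday of August 2015: August 31, 2015.
September 2015 ends with Monday September 28, 2015.
October 2015 ends with Monday October 26, 2015.

October 26, 2015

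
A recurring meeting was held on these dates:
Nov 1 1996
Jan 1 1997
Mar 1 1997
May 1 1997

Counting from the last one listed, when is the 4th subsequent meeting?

Jan 1 1998

Gaps: 61, 59, 61 days — not constant. Every event is on the 1st of the month.
Pattern: the 1st of every 2 months.
July 1997: Jul 1 1997.
September 1997: Sep 1 1997.
November 1997: Nov 1 1997.
Next: January 1998 → Jan 1 1998.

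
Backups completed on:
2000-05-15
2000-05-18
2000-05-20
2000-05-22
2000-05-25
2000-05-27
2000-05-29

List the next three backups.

2000-06-01, 2000-06-03, 2000-06-05

Gaps: 3, 2, 2, 3, 2, 2 days — not constant, but cyclic with period 3.
The events fall on every Monday, Thursday and Saturday.
Next Thursday: 2000-06-01.
The following Saturday is 2000-06-03.
The following Monday is 2000-06-05.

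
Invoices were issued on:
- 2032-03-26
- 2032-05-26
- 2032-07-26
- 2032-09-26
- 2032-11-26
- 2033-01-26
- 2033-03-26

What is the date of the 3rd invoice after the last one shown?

2033-09-26

Each date is the 26th; the gaps (61, 61, 62, 61, 61, 59) track the month lengths.
The rule is the 26th of every 2 months.
May 2033: 2033-05-26.
July 2033: 2033-07-26.
Next: September 2033 → 2033-09-26.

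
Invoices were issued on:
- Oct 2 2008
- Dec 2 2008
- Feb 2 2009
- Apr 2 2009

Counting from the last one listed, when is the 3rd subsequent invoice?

The day-of-month is always 2 (61, 62, 59 days between events).
So this recurs on the 2nd of every 2 months.
Next: June 2009 → Jun 2 2009.
August 2009: Aug 2 2009.
October 2009: Oct 2 2009.

Oct 2 2009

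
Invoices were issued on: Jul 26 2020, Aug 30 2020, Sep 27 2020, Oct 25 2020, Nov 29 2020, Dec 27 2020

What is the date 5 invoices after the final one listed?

All Sundays; the gaps (35, 28, 28, 35, 28) vary with month length.
This is the last Sunday of each month.
January 2021 ends with Sunday Jan 31 2021.
Last Sunday of February 2021: Feb 28 2021.
March 2021 ends with Sunday Mar 28 2021.
Last Sunday of April 2021: Apr 25 2021.
Last Sunday of May 2021: May 30 2021.

May 30 2021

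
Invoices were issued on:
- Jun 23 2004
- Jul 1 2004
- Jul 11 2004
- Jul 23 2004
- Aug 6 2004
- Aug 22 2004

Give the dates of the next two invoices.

The spacing grows by 2 each time: 8, 10, 12, 14, 16 days.
Next gap: 18 days. Aug 22 2004 + 18 days = Sep 9 2004.
Next gap: 20 days. Sep 9 2004 + 20 days = Sep 29 2004.

Sep 9 2004, Sep 29 2004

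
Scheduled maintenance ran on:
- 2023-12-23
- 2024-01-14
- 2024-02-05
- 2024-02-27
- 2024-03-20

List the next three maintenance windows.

2024-04-11, 2024-05-03, 2024-05-25

Every event comes 22 days after the last (22, 22, 22, 22).
2024-03-20 + 22 days = 2024-04-11.
2024-04-11 + 22 days = 2024-05-03.
2024-05-03 + 22 days = 2024-05-25.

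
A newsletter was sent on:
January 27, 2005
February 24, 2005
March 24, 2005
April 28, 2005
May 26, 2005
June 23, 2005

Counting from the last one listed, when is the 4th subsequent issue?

October 27, 2005

Gaps: 28, 28, 35, 28, 28 days — a mix of 28 and 35. Every date is a Thursday.
Each is the 4th Thursday of its month.
July 2005 — 4th Thursday is July 28, 2005.
4th Thursday of August 2005: August 25, 2005.
September 2005 — 4th Thursday is September 22, 2005.
4th Thursday of October 2005: October 27, 2005.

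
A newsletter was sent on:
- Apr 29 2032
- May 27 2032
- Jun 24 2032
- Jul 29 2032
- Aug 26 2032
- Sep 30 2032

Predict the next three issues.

Oct 28 2032, Nov 25 2032, Dec 30 2032

Every date is a Thursday; gaps 28, 28, 35, 28, 35 days.
Each is the last Thursday of its month (at least one falls on the 29th or later, ruling out '4th Thursday').
October 2032 ends with Thursday Oct 28 2032.
Last Thursday of November 2032: Nov 25 2032.
December 2032 ends with Thursday Dec 30 2032.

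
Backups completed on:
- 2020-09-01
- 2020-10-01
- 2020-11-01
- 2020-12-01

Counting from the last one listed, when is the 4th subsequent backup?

2021-04-01

The day-of-month is always 1 (30, 31, 30 days between events).
So this recurs on the 1st of each month.
January 2021: 2021-01-01.
February 2021: 2021-02-01.
March 2021: 2021-03-01.
April 2021: 2021-04-01.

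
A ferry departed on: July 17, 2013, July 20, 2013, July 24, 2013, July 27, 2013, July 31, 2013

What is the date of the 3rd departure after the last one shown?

August 10, 2013

The gap pattern 3, 4, 3, 4 repeats every 2 events.
These are the Wednesdays and Saturdays of each week.
The following Saturday is August 3, 2013.
The following Wednesday is August 7, 2013.
Next Saturday: August 10, 2013.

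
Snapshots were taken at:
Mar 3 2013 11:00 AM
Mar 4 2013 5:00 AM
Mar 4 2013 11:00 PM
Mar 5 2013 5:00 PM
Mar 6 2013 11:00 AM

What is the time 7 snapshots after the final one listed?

Gaps: 18, 18, 18, 18 hours — each event is 18 hours after the previous one.
Mar 6 2013 11:00 AM + 18 h = Mar 7 2013 5:00 AM.
Mar 7 2013 5:00 AM + 18 h = Mar 7 2013 11:00 PM.
Mar 7 2013 11:00 PM + 18 h = Mar 8 2013 5:00 PM.
Mar 8 2013 5:00 PM + 18 h = Mar 9 2013 11:00 AM.
Mar 9 2013 11:00 AM + 18 h = Mar 10 2013 5:00 AM.
Mar 10 2013 5:00 AM + 18 h = Mar 10 2013 11:00 PM.
Mar 10 2013 11:00 PM + 18 h = Mar 11 2013 5:00 PM.

Mar 11 2013 5:00 PM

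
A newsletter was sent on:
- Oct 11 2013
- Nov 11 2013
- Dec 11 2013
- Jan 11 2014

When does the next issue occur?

Gaps: 31, 30, 31 days — not constant. Every event is on the 11th of the month.
Pattern: the 11th of each month.
Next: February 2014 → Feb 11 2014.

Feb 11 2014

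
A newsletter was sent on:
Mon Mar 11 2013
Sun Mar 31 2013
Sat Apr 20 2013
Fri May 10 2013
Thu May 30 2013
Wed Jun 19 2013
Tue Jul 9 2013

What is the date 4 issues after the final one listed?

Every event comes 20 days after the last (20, 20, 20, 20, 20, 20).
Tue Jul 9 2013 + 20 days = Mon Jul 29 2013.
Mon Jul 29 2013 + 20 days = Sun Aug 18 2013.
Sun Aug 18 2013 + 20 days = Sat Sep 7 2013.
Sat Sep 7 2013 + 20 days = Fri Sep 27 2013.

Fri Sep 27 2013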